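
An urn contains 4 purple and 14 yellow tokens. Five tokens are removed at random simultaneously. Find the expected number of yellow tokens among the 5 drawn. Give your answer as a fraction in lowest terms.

35/9

By linearity of expectation, E[X] = Σ P(draw i is yellow); by symmetry each draw (even without replacement) has P(yellow) = 14/18.
E[X] = 5 · 14/18 = 35/9 ≈ 3.8889.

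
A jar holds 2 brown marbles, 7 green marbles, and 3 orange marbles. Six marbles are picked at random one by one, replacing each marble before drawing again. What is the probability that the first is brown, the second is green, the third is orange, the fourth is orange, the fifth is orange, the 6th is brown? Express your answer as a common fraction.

Multiply the conditional probability of each draw in order, with replacement (the composition resets each draw).
P = (2/12) · (7/12) · (3/12) · (3/12) · (3/12) · (2/12) = 7/27648 ≈ 0.0003.

7/27648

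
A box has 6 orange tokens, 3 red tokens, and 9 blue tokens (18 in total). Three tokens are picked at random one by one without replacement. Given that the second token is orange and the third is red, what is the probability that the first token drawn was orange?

5/16

P(first=orange and the second token is orange and the third is red) = (6/18)·(5/17)·(3/16) = 5/272.
P(E) = Σ over first color = 5/272 + 1/136 + 9/272 = 1/17.
By Bayes, P(first=orange | E) = 5/272 / 1/17 = 5/16 ≈ 0.3125.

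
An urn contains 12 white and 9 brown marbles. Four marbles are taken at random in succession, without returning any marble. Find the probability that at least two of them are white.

Sum the hypergeometric tail for j = 2,…,4 white marbles.
Favorable = C(12,2)·C(9,2) + C(12,3)·C(9,1) + C(12,4)·C(9,0) = 4851; total = C(21,4) = 5985.
P = 4851/5985 = 77/95 ≈ 0.8105.

77/95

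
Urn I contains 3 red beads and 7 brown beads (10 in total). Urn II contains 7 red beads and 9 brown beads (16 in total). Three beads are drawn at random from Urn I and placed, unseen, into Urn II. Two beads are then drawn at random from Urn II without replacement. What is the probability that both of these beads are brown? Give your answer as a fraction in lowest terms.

Condition on how many of the transferred beads are brown (from Urn I: 7 brown of 10; then Urn II has 19 total).
  0 brown: C(7,0)C(3,3)/C(10,3) = 1/120; then P = C(9,2)/C(19,2) = 4/19
  1 brown: C(7,1)C(3,2)/C(10,3) = 7/40; then P = C(10,2)/C(19,2) = 5/19
  2 brown: C(7,2)C(3,1)/C(10,3) = 21/40; then P = C(11,2)/C(19,2) = 55/171
  3 brown: C(7,3)C(3,0)/C(10,3) = 7/24; then P = C(12,2)/C(19,2) = 22/57
P(both brown) = 563/1710 ≈ 0.3292.

563/1710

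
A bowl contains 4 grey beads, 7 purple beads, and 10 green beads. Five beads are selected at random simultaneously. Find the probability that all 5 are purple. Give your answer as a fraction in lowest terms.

1/969

Unordered draws without replacement: count favorable combinations over C(21,5).
Favorable = C(4,0) · C(7,5) · C(10,0) = 21; total = C(21,5) = 20349.
P = 21/20349 = 1/969 ≈ 0.0010.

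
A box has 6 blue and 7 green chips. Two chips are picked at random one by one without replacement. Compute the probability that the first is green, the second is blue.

7/26

Multiply the conditional probability of each draw in order, without replacement, so each draw removes one from its color and from the total.
P = (7/13) · (6/12) = 7/26 ≈ 0.2692.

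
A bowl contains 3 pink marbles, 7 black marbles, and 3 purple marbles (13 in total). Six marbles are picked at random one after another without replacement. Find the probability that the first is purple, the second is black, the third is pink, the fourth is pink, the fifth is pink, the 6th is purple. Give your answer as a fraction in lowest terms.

7/34320

Multiply the conditional probability of each draw in order, without replacement, so each draw removes one from its color and from the total.
P = (3/13) · (7/12) · (3/11) · (2/10) · (1/9) · (2/8) = 7/34320 ≈ 0.0002.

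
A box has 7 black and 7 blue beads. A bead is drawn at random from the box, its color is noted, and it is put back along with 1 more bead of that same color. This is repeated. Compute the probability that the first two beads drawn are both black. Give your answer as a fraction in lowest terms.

4/15

After a black draw the box holds 8 black out of 15.
P = (7/14)·(8/15) = 4/15 ≈ 0.2667.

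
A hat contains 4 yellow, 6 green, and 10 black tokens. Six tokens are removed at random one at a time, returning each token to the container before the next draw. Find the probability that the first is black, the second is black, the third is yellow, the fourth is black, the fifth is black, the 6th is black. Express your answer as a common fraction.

Multiply the conditional probability of each draw in order, with replacement (the composition resets each draw).
P = (10/20) · (10/20) · (4/20) · (10/20) · (10/20) · (10/20) = 1/160 ≈ 0.0063.

1/160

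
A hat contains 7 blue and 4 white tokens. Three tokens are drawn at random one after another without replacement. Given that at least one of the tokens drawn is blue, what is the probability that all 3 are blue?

5/23

P(all 3 blue) = C(7,3)/C(11,3) = 7/33; P(at least one blue) = 1 − C(4,3)/C(11,3) = 161/165.
Since 'all 3 blue' ⊆ 'at least one blue', P(all 3 | at least one) = 7/33 / 161/165 = 5/23 ≈ 0.2174.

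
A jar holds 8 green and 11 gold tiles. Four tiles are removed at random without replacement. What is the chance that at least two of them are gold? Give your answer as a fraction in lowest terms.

1595/1938

Sum the hypergeometric tail for j = 2,…,4 gold tiles.
Favorable = C(11,2)·C(8,2) + C(11,3)·C(8,1) + C(11,4)·C(8,0) = 3190; total = C(19,4) = 3876.
P = 3190/3876 = 1595/1938 ≈ 0.8230.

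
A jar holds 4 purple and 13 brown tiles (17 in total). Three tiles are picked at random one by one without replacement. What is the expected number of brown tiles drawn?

By linearity of expectation, E[X] = Σ P(draw i is brown); by symmetry each draw (even without replacement) has P(brown) = 13/17.
E[X] = 3 · 13/17 = 39/17 ≈ 2.2941.

39/17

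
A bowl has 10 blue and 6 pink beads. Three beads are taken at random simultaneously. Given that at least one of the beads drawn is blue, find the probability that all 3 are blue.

2/9

P(all 3 blue) = C(10,3)/C(16,3) = 3/14; P(at least one blue) = 1 − C(6,3)/C(16,3) = 27/28.
Since 'all 3 blue' ⊆ 'at least one blue', P(all 3 | at least one) = 3/14 / 27/28 = 2/9 ≈ 0.2222.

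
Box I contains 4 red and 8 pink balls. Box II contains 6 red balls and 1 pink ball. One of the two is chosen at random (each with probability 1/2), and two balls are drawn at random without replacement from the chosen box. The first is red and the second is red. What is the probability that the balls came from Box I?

P(E | Box I) = 1/11; P(E | Box II) = 5/7.
P(E) = 1/2·1/11 + 1/2·5/7 = 31/77.
By Bayes' rule, P(Box I | E) = 1/22 / 31/77 = 7/62 ≈ 0.1129.

7/62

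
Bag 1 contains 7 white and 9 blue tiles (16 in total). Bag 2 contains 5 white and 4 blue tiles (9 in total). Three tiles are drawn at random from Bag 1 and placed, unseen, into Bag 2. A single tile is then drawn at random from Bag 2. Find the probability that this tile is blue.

91/192

Condition on how many of the transferred tiles are blue (from Bag 1: 9 blue of 16; then Bag 2 has 12 total).
  0 blue: C(9,0)C(7,3)/C(16,3) = 1/16; then P = 4/12
  1 blue: C(9,1)C(7,2)/C(16,3) = 27/80; then P = 5/12
  2 blue: C(9,2)C(7,1)/C(16,3) = 9/20; then P = 6/12
  3 blue: C(9,3)C(7,0)/C(16,3) = 3/20; then P = 7/12
P(blue from Bag 2) = 91/192 ≈ 0.4740.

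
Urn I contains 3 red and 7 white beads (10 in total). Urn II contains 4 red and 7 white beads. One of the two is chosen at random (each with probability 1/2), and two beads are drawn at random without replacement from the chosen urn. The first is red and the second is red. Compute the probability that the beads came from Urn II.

18/29

P(E | Urn I) = 1/15; P(E | Urn II) = 6/55.
P(E) = 1/2·1/15 + 1/2·6/55 = 29/330.
By Bayes' rule, P(Urn II | E) = 3/55 / 29/330 = 18/29 ≈ 0.6207.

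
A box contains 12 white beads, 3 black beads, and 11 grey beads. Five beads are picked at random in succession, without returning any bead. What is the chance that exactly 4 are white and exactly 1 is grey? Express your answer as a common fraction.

99/1196

Unordered draws without replacement: count favorable combinations over C(26,5).
Favorable = C(12,4) · C(3,0) · C(11,1) = 5445; total = C(26,5) = 65780.
P = 5445/65780 = 99/1196 ≈ 0.0828.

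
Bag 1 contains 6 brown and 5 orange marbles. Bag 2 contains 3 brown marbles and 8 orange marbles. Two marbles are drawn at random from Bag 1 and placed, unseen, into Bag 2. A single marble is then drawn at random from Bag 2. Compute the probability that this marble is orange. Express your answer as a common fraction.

98/143

Condition on how many of the transferred marbles are orange (from Bag 1: 5 orange of 11; then Bag 2 has 13 total).
  0 orange: C(5,0)C(6,2)/C(11,2) = 3/11; then P = 8/13
  1 orange: C(5,1)C(6,1)/C(11,2) = 6/11; then P = 9/13
  2 orange: C(5,2)C(6,0)/C(11,2) = 2/11; then P = 10/13
P(orange from Bag 2) = 98/143 ≈ 0.6853.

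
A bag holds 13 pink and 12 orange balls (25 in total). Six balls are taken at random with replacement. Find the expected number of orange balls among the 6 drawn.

72/25

By linearity of expectation, E[X] = Σ P(draw i is orange); each independent draw has P(orange) = 12/25.
E[X] = 6 · 12/25 = 72/25 ≈ 2.8800.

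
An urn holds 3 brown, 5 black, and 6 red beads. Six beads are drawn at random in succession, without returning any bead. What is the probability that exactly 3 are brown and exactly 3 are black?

Unordered draws without replacement: count favorable combinations over C(14,6).
Favorable = C(3,3) · C(5,3) · C(6,0) = 10; total = C(14,6) = 3003.
P = 10/3003 = 10/3003 ≈ 0.0033.

10/3003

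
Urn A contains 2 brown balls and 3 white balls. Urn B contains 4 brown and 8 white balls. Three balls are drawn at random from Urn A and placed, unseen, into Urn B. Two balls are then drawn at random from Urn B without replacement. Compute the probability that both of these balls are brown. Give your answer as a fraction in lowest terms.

Condition on how many of the transferred balls are brown (from Urn A: 2 brown of 5; then Urn B has 15 total).
  0 brown: C(2,0)C(3,3)/C(5,3) = 1/10; then P = C(4,2)/C(15,2) = 2/35
  1 brown: C(2,1)C(3,2)/C(5,3) = 3/5; then P = C(5,2)/C(15,2) = 2/21
  2 brown: C(2,2)C(3,1)/C(5,3) = 3/10; then P = C(6,2)/C(15,2) = 1/7
P(both brown) = 37/350 ≈ 0.1057.

37/350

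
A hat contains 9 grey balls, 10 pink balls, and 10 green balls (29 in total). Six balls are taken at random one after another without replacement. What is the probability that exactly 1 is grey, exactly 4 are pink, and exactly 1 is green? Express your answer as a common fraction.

15/377

Unordered draws without replacement: count favorable combinations over C(29,6).
Favorable = C(9,1) · C(10,4) · C(10,1) = 18900; total = C(29,6) = 475020.
P = 18900/475020 = 15/377 ≈ 0.0398.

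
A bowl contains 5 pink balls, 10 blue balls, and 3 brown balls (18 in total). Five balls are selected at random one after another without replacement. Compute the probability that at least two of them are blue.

Sum the hypergeometric tail for j = 2,…,5 blue balls.
Favorable = C(10,2)·C(8,3) + C(10,3)·C(8,2) + C(10,4)·C(8,1) + C(10,5)·C(8,0) = 7812; total = C(18,5) = 8568.
P = 7812/8568 = 31/34 ≈ 0.9118.

31/34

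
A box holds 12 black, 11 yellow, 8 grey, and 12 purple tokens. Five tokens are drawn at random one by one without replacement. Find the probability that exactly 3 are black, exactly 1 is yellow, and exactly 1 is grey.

Unordered draws without replacement: count favorable combinations over C(43,5).
Favorable = C(12,3) · C(11,1) · C(8,1) · C(12,0) = 19360; total = C(43,5) = 962598.
P = 19360/962598 = 9680/481299 ≈ 0.0201.

9680/481299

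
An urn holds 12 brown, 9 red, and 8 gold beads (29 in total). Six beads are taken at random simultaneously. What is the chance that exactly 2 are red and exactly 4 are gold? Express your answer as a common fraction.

2/377

Unordered draws without replacement: count favorable combinations over C(29,6).
Favorable = C(12,0) · C(9,2) · C(8,4) = 2520; total = C(29,6) = 475020.
P = 2520/475020 = 2/377 ≈ 0.0053.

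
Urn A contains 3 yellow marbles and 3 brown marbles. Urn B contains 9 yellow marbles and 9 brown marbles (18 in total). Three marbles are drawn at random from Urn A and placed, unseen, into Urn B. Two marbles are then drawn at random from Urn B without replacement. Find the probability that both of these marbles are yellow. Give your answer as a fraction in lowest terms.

167/700

Condition on how many of the transferred marbles are yellow (from Urn A: 3 yellow of 6; then Urn B has 21 total).
  0 yellow: C(3,0)C(3,3)/C(6,3) = 1/20; then P = C(9,2)/C(21,2) = 6/35
  1 yellow: C(3,1)C(3,2)/C(6,3) = 9/20; then P = C(10,2)/C(21,2) = 3/14
  2 yellow: C(3,2)C(3,1)/C(6,3) = 9/20; then P = C(11,2)/C(21,2) = 11/42
  3 yellow: C(3,3)C(3,0)/C(6,3) = 1/20; then P = C(12,2)/C(21,2) = 11/35
P(both yellow) = 167/700 ≈ 0.2386.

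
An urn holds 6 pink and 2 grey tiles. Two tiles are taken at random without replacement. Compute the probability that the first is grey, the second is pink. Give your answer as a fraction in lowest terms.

Multiply the conditional probability of each draw in order, without replacement, so each draw removes one from its color and from the total.
P = (2/8) · (6/7) = 3/14 ≈ 0.2143.

3/14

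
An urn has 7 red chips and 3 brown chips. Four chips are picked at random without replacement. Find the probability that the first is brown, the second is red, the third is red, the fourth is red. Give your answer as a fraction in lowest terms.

Multiply the conditional probability of each draw in order, without replacement, so each draw removes one from its color and from the total.
P = (3/10) · (7/9) · (6/8) · (5/7) = 1/8 ≈ 0.1250.

1/8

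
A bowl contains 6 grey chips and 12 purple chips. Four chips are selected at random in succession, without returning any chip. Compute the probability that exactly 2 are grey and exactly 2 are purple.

Unordered draws without replacement: count favorable combinations over C(18,4).
Favorable = C(6,2) · C(12,2) = 990; total = C(18,4) = 3060.
P = 990/3060 = 11/34 ≈ 0.3235.

11/34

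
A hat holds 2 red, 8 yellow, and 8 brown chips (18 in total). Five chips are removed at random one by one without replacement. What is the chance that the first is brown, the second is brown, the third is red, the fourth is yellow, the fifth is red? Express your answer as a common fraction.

2/2295

Multiply the conditional probability of each draw in order, without replacement, so each draw removes one from its color and from the total.
P = (8/18) · (7/17) · (2/16) · (8/15) · (1/14) = 2/2295 ≈ 0.0009.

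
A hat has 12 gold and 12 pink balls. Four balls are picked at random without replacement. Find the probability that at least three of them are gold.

Sum the hypergeometric tail for j = 3,…,4 gold balls.
Favorable = C(12,3)·C(12,1) + C(12,4)·C(12,0) = 3135; total = C(24,4) = 10626.
P = 3135/10626 = 95/322 ≈ 0.2950.

95/322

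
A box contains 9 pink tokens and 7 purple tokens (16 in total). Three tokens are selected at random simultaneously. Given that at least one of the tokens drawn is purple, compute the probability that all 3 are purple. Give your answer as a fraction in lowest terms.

5/68

P(all 3 purple) = C(7,3)/C(16,3) = 1/16; P(at least one purple) = 1 − C(9,3)/C(16,3) = 17/20.
Since 'all 3 purple' ⊆ 'at least one purple', P(all 3 | at least one) = 1/16 / 17/20 = 5/68 ≈ 0.0735.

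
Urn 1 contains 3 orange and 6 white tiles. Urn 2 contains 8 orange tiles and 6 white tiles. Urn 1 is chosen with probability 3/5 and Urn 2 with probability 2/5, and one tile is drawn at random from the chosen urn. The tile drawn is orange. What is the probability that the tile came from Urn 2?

8/15

P(orange | Urn 1) = 1/3; P(orange | Urn 2) = 4/7.
P(orange) = 3/5·1/3 + 2/5·4/7 = 3/7.
By Bayes' rule, P(Urn 2 | orange) = 8/35 / 3/7 = 8/15 ≈ 0.5333.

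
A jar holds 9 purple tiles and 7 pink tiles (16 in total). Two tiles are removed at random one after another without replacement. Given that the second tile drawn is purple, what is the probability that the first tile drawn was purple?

8/15

P(first=purple and the second tile drawn is purple) = (9/16)·(8/15) = 3/10.
P(the second tile drawn is purple) = Σ over first color = 3/10 + 21/80 = 9/16.
By Bayes, P(first=purple | the second tile drawn is purple) = 3/10 / 9/16 = 8/15 ≈ 0.5333.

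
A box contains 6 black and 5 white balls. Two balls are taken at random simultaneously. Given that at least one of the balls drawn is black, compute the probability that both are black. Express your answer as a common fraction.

P(both black) = C(6,2)/C(11,2) = 3/11; P(at least one black) = 1 − C(5,2)/C(11,2) = 9/11.
Since 'both black' ⊆ 'at least one black', P(both | at least one) = 3/11 / 9/11 = 1/3 ≈ 0.3333.

1/3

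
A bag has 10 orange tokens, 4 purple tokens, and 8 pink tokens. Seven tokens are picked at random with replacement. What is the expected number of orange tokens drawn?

35/11

By linearity of expectation, E[X] = Σ P(draw i is orange); each independent draw has P(orange) = 10/22.
E[X] = 7 · 10/22 = 35/11 ≈ 3.1818.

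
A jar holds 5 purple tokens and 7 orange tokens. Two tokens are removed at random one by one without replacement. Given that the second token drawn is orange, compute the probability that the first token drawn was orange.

P(first=orange and the second token drawn is orange) = (7/12)·(6/11) = 7/22.
P(the second token drawn is orange) = Σ over first color = 35/132 + 7/22 = 7/12.
By Bayes, P(first=orange | the second token drawn is orange) = 7/22 / 7/12 = 6/11 ≈ 0.5455.

6/11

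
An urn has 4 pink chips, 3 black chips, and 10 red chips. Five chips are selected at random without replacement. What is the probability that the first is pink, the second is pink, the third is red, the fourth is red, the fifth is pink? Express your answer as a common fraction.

Multiply the conditional probability of each draw in order, without replacement, so each draw removes one from its color and from the total.
P = (4/17) · (3/16) · (10/15) · (9/14) · (2/13) = 9/3094 ≈ 0.0029.

9/3094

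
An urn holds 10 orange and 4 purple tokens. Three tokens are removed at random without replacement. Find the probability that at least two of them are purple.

16/91

Sum the hypergeometric tail for j = 2,…,3 purple tokens.
Favorable = C(4,2)·C(10,1) + C(4,3)·C(10,0) = 64; total = C(14,3) = 364.
P = 64/364 = 16/91 ≈ 0.1758.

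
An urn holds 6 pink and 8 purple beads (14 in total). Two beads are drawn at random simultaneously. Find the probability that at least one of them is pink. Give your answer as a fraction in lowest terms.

Use the complement: P(at least one pink) = 1 − P(no pink).
P(none) = C(8,2)/C(14,2) = 28/91.
So P = 1 − 28/91 = 9/13 ≈ 0.6923.

9/13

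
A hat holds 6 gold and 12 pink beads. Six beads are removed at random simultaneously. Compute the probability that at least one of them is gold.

Use the complement: P(at least one gold) = 1 − P(no gold).
P(none) = C(12,6)/C(18,6) = 924/18564.
So P = 1 − 924/18564 = 210/221 ≈ 0.9502.

210/221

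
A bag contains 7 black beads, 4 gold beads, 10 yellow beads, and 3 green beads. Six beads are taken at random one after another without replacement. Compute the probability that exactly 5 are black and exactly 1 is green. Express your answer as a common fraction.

9/19228

Unordered draws without replacement: count favorable combinations over C(24,6).
Favorable = C(7,5) · C(4,0) · C(10,0) · C(3,1) = 63; total = C(24,6) = 134596.
P = 63/134596 = 9/19228 ≈ 0.0005.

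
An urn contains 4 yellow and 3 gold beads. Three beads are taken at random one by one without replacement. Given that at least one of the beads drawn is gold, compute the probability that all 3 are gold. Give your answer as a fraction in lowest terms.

1/31

P(all 3 gold) = C(3,3)/C(7,3) = 1/35; P(at least one gold) = 1 − C(4,3)/C(7,3) = 31/35.
Since 'all 3 gold' ⊆ 'at least one gold', P(all 3 | at least one) = 1/35 / 31/35 = 1/31 ≈ 0.0323.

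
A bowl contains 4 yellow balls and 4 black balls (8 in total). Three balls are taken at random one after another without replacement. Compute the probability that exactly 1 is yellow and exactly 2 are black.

Unordered draws without replacement: count favorable combinations over C(8,3).
Favorable = C(4,1) · C(4,2) = 24; total = C(8,3) = 56.
P = 24/56 = 3/7 ≈ 0.4286.

3/7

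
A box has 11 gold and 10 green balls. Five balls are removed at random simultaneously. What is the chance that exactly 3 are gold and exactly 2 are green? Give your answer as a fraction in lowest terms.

825/2261

Unordered draws without replacement: count favorable combinations over C(21,5).
Favorable = C(11,3) · C(10,2) = 7425; total = C(21,5) = 20349.
P = 7425/20349 = 825/2261 ≈ 0.3649.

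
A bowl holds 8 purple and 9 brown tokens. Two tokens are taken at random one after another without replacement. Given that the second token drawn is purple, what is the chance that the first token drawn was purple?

P(first=purple and the second token drawn is purple) = (8/17)·(7/16) = 7/34.
P(the second token drawn is purple) = Σ over first color = 7/34 + 9/34 = 8/17.
By Bayes, P(first=purple | the second token drawn is purple) = 7/34 / 8/17 = 7/16 ≈ 0.4375.

7/16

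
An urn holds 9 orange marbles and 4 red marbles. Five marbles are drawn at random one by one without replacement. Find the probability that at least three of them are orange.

Sum the hypergeometric tail for j = 3,…,5 orange marbles.
Favorable = C(9,3)·C(4,2) + C(9,4)·C(4,1) + C(9,5)·C(4,0) = 1134; total = C(13,5) = 1287.
P = 1134/1287 = 126/143 ≈ 0.8811.

126/143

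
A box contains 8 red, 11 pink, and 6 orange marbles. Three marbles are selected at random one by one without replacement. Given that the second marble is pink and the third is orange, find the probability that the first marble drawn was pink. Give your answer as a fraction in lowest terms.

10/23

P(first=pink and the second marble is pink and the third is orange) = (11/25)·(10/24)·(6/23) = 11/230.
P(E) = Σ over first color = 22/575 + 11/230 + 11/460 = 11/100.
By Bayes, P(first=pink | E) = 11/230 / 11/100 = 10/23 ≈ 0.4348.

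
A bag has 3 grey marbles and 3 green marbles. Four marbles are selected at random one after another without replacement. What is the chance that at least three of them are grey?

Sum the hypergeometric tail for j = 3,…,3 grey marbles.
Favorable = C(3,3)·C(3,1) = 3; total = C(6,4) = 15.
P = 3/15 = 1/5 ≈ 0.2000.

1/5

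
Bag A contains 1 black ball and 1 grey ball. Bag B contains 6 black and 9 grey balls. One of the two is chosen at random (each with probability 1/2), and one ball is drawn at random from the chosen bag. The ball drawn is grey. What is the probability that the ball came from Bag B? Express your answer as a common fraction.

P(grey | Bag A) = 1/2; P(grey | Bag B) = 3/5.
P(grey) = 1/2·1/2 + 1/2·3/5 = 11/20.
By Bayes' rule, P(Bag B | grey) = 3/10 / 11/20 = 6/11 ≈ 0.5455.

6/11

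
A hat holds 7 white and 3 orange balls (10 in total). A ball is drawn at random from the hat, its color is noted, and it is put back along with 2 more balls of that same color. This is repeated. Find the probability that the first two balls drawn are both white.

21/40

After a white draw the hat holds 9 white out of 12.
P = (7/10)·(9/12) = 21/40 ≈ 0.5250.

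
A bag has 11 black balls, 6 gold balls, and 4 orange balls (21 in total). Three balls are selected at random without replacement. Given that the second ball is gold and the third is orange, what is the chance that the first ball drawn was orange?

3/19

P(first=orange and the second ball is gold and the third is orange) = (4/21)·(6/20)·(3/19) = 6/665.
P(E) = Σ over first color = 22/665 + 2/133 + 6/665 = 2/35.
By Bayes, P(first=orange | E) = 6/665 / 2/35 = 3/19 ≈ 0.1579.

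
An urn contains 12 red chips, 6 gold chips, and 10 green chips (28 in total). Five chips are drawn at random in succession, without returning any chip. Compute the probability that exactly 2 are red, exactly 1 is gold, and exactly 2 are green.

33/182

Unordered draws without replacement: count favorable combinations over C(28,5).
Favorable = C(12,2) · C(6,1) · C(10,2) = 17820; total = C(28,5) = 98280.
P = 17820/98280 = 33/182 ≈ 0.1813.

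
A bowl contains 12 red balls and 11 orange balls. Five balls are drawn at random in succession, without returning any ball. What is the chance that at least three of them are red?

Sum the hypergeometric tail for j = 3,…,5 red balls.
Favorable = C(12,3)·C(11,2) + C(12,4)·C(11,1) + C(12,5)·C(11,0) = 18337; total = C(23,5) = 33649.
P = 18337/33649 = 1667/3059 ≈ 0.5449.

1667/3059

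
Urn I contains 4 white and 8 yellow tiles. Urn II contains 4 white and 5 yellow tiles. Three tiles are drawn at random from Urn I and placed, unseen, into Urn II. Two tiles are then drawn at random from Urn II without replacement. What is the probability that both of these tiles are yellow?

39/121

Condition on how many of the transferred tiles are yellow (from Urn I: 8 yellow of 12; then Urn II has 12 total).
  0 yellow: C(8,0)C(4,3)/C(12,3) = 1/55; then P = C(5,2)/C(12,2) = 5/33
  1 yellow: C(8,1)C(4,2)/C(12,3) = 12/55; then P = C(6,2)/C(12,2) = 5/22
  2 yellow: C(8,2)C(4,1)/C(12,3) = 28/55; then P = C(7,2)/C(12,2) = 7/22
  3 yellow: C(8,3)C(4,0)/C(12,3) = 14/55; then P = C(8,2)/C(12,2) = 14/33
P(both yellow) = 39/121 ≈ 0.3223.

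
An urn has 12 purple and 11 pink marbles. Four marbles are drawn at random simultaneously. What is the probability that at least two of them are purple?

Sum the hypergeometric tail for j = 2,…,4 purple marbles.
Favorable = C(12,2)·C(11,2) + C(12,3)·C(11,1) + C(12,4)·C(11,0) = 6545; total = C(23,4) = 8855.
P = 6545/8855 = 17/23 ≈ 0.7391.

17/23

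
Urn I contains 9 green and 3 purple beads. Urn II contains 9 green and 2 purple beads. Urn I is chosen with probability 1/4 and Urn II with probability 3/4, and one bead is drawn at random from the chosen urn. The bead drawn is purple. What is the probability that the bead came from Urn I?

P(purple | Urn I) = 1/4; P(purple | Urn II) = 2/11.
P(purple) = 1/4·1/4 + 3/4·2/11 = 35/176.
By Bayes' rule, P(Urn I | purple) = 1/16 / 35/176 = 11/35 ≈ 0.3143.

11/35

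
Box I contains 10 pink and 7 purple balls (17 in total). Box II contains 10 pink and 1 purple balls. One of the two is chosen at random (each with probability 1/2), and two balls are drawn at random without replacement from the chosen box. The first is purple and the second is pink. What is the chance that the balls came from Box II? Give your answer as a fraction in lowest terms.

P(E | Box I) = 35/136; P(E | Box II) = 1/11.
P(E) = 1/2·35/136 + 1/2·1/11 = 521/2992.
By Bayes' rule, P(Box II | E) = 1/22 / 521/2992 = 136/521 ≈ 0.2610.

136/521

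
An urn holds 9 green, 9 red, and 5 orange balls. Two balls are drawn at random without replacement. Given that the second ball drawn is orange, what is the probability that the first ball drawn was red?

9/22

P(first=red and the second ball drawn is orange) = (9/23)·(5/22) = 45/506.
P(the second ball drawn is orange) = Σ over first color = 45/506 + 45/506 + 10/253 = 5/23.
By Bayes, P(first=red | the second ball drawn is orange) = 45/506 / 5/23 = 9/22 ≈ 0.4091.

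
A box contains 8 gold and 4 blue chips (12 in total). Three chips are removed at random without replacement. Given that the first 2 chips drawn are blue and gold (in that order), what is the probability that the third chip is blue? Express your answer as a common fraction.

3/10

After removing 1 gold, 1 blue, the box has 3 blue out of 10 remaining.
P(third is blue | given) = 3/10 ≈ 0.3000.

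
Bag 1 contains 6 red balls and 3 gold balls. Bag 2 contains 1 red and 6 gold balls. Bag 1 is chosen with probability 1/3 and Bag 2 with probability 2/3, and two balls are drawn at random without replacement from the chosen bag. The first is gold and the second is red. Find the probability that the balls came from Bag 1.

7/15

P(E | Bag 1) = 1/4; P(E | Bag 2) = 1/7.
P(E) = 1/3·1/4 + 2/3·1/7 = 5/28.
By Bayes' rule, P(Bag 1 | E) = 1/12 / 5/28 = 7/15 ≈ 0.4667.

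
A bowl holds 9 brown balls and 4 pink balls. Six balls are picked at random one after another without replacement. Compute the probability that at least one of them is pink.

136/143

Use the complement: P(at least one pink) = 1 − P(no pink).
P(none) = C(9,6)/C(13,6) = 84/1716.
So P = 1 − 84/1716 = 136/143 ≈ 0.9510.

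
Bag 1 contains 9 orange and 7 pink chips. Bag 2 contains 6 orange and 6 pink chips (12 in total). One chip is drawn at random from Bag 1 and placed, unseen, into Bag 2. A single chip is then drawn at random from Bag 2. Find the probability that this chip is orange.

Condition on how many of the transferred chips are orange (from Bag 1: 9 orange of 16; then Bag 2 has 13 total).
  0 orange: C(9,0)C(7,1)/C(16,1) = 7/16; then P = 6/13
  1 orange: C(9,1)C(7,0)/C(16,1) = 9/16; then P = 7/13
P(orange from Bag 2) = 105/208 ≈ 0.5048.

105/208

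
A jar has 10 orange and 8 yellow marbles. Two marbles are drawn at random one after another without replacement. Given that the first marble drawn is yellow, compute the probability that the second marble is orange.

After removing 1 yellow, the jar has 10 orange out of 17 remaining.
P(second is orange | given) = 10/17 ≈ 0.5882.

10/17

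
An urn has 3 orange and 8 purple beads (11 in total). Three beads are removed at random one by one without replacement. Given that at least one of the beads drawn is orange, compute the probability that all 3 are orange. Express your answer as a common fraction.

1/109

P(all 3 orange) = C(3,3)/C(11,3) = 1/165; P(at least one orange) = 1 − C(8,3)/C(11,3) = 109/165.
Since 'all 3 orange' ⊆ 'at least one orange', P(all 3 | at least one) = 1/165 / 109/165 = 1/109 ≈ 0.0092.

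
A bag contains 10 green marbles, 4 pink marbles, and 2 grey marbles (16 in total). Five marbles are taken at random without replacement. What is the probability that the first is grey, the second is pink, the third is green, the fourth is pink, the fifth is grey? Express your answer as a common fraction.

1/2184

Multiply the conditional probability of each draw in order, without replacement, so each draw removes one from its color and from the total.
P = (2/16) · (4/15) · (10/14) · (3/13) · (1/12) = 1/2184 ≈ 0.0005.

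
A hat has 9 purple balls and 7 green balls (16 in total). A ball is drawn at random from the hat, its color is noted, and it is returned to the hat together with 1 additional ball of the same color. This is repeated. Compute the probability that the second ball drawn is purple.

Condition on the first draw. If first is purple (prob 9/16), second-purple has prob (10)/(17); if not (prob 7/16), it has prob 9/(17).
P = (9/16)·(10/17) + (7/16)·(9/17) = 9/16 ≈ 0.5625.

9/16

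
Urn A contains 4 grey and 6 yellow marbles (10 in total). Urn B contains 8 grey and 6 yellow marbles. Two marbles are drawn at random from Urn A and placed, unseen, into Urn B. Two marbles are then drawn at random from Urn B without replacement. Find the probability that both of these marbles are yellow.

Condition on how many of the transferred marbles are yellow (from Urn A: 6 yellow of 10; then Urn B has 16 total).
  0 yellow: C(6,0)C(4,2)/C(10,2) = 2/15; then P = C(6,2)/C(16,2) = 1/8
  1 yellow: C(6,1)C(4,1)/C(10,2) = 8/15; then P = C(7,2)/C(16,2) = 7/40
  2 yellow: C(6,2)C(4,0)/C(10,2) = 1/3; then P = C(8,2)/C(16,2) = 7/30
P(both yellow) = 169/900 ≈ 0.1878.

169/900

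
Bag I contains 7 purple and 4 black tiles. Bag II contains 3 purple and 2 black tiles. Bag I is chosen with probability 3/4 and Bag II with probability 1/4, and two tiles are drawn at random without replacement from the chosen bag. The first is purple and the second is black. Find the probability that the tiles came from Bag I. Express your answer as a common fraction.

P(E | Bag I) = 14/55; P(E | Bag II) = 3/10.
P(E) = 3/4·14/55 + 1/4·3/10 = 117/440.
By Bayes' rule, P(Bag I | E) = 21/110 / 117/440 = 28/39 ≈ 0.7179.

28/39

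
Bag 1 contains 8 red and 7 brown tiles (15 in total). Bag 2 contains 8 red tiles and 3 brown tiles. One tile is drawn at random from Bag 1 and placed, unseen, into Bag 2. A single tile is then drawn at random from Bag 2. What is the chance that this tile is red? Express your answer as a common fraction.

Condition on how many of the transferred tiles are red (from Bag 1: 8 red of 15; then Bag 2 has 12 total).
  0 red: C(8,0)C(7,1)/C(15,1) = 7/15; then P = 8/12
  1 red: C(8,1)C(7,0)/C(15,1) = 8/15; then P = 9/12
P(red from Bag 2) = 32/45 ≈ 0.7111.

32/45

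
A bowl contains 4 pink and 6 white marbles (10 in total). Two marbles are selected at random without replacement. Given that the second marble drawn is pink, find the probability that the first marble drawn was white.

2/3

P(first=white and the second marble drawn is pink) = (6/10)·(4/9) = 4/15.
P(the second marble drawn is pink) = Σ over first color = 2/15 + 4/15 = 2/5.
By Bayes, P(first=white | the second marble drawn is pink) = 4/15 / 2/5 = 2/3 ≈ 0.6667.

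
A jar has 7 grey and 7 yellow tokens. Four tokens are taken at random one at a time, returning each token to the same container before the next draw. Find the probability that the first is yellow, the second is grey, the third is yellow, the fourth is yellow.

Multiply the conditional probability of each draw in order, with replacement (the composition resets each draw).
P = (7/14) · (7/14) · (7/14) · (7/14) = 1/16 ≈ 0.0625.

1/16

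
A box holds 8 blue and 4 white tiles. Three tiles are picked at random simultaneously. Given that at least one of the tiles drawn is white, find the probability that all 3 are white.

1/41

P(all 3 white) = C(4,3)/C(12,3) = 1/55; P(at least one white) = 1 − C(8,3)/C(12,3) = 41/55.
Since 'all 3 white' ⊆ 'at least one white', P(all 3 | at least one) = 1/55 / 41/55 = 1/41 ≈ 0.0244.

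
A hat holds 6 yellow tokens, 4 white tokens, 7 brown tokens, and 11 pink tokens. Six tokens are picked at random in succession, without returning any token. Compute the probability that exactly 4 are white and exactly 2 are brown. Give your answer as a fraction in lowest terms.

1/17940

Unordered draws without replacement: count favorable combinations over C(28,6).
Favorable = C(6,0) · C(4,4) · C(7,2) · C(11,0) = 21; total = C(28,6) = 376740.
P = 21/376740 = 1/17940 ≈ 0.0001.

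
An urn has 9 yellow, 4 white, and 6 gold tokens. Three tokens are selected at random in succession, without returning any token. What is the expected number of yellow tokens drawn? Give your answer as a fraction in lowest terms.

27/19

By linearity of expectation, E[X] = Σ P(draw i is yellow); by symmetry each draw (even without replacement) has P(yellow) = 9/19.
E[X] = 3 · 9/19 = 27/19 ≈ 1.4211.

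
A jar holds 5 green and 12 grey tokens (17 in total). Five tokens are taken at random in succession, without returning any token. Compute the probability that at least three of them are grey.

Sum the hypergeometric tail for j = 3,…,5 grey tokens.
Favorable = C(12,3)·C(5,2) + C(12,4)·C(5,1) + C(12,5)·C(5,0) = 5467; total = C(17,5) = 6188.
P = 5467/6188 = 781/884 ≈ 0.8835.

781/884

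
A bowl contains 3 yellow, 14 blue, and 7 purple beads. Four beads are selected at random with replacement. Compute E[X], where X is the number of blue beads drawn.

7/3

By linearity of expectation, E[X] = Σ P(draw i is blue); each independent draw has P(blue) = 14/24.
E[X] = 4 · 14/24 = 7/3 ≈ 2.3333.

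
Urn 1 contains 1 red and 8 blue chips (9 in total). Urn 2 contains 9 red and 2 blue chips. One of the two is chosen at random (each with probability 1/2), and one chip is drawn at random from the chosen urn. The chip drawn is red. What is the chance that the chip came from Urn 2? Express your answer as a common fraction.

P(red | Urn 1) = 1/9; P(red | Urn 2) = 9/11.
P(red) = 1/2·1/9 + 1/2·9/11 = 46/99.
By Bayes' rule, P(Urn 2 | red) = 9/22 / 46/99 = 81/92 ≈ 0.8804.

81/92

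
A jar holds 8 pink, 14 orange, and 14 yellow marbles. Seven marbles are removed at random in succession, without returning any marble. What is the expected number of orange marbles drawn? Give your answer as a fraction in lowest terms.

49/18

By linearity of expectation, E[X] = Σ P(draw i is orange); by symmetry each draw (even without replacement) has P(orange) = 14/36.
E[X] = 7 · 14/36 = 49/18 ≈ 2.7222.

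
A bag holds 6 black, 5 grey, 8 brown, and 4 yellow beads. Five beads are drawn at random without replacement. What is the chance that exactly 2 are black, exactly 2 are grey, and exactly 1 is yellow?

600/33649

Unordered draws without replacement: count favorable combinations over C(23,5).
Favorable = C(6,2) · C(5,2) · C(8,0) · C(4,1) = 600; total = C(23,5) = 33649.
P = 600/33649 = 600/33649 ≈ 0.0178.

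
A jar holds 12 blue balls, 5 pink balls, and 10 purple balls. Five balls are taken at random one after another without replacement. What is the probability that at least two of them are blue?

1573/2070

Sum the hypergeometric tail for j = 2,…,5 blue balls.
Favorable = C(12,2)·C(15,3) + C(12,3)·C(15,2) + C(12,4)·C(15,1) + C(12,5)·C(15,0) = 61347; total = C(27,5) = 80730.
P = 61347/80730 = 1573/2070 ≈ 0.7599.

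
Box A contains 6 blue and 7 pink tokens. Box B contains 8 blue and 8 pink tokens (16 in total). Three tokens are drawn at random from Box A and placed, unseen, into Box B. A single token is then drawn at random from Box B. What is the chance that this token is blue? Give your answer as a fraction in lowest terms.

122/247

Condition on how many of the transferred tokens are blue (from Box A: 6 blue of 13; then Box B has 19 total).
  0 blue: C(6,0)C(7,3)/C(13,3) = 35/286; then P = 8/19
  1 blue: C(6,1)C(7,2)/C(13,3) = 63/143; then P = 9/19
  2 blue: C(6,2)C(7,1)/C(13,3) = 105/286; then P = 10/19
  3 blue: C(6,3)C(7,0)/C(13,3) = 10/143; then P = 11/19
P(blue from Box B) = 122/247 ≈ 0.4939.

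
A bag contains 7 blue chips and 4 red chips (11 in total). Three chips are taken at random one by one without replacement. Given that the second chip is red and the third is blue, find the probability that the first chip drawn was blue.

2/3

P(first=blue and the second chip is red and the third is blue) = (7/11)·(4/10)·(6/9) = 28/165.
P(E) = Σ over first color = 28/165 + 14/165 = 14/55.
By Bayes, P(first=blue | E) = 28/165 / 14/55 = 2/3 ≈ 0.6667.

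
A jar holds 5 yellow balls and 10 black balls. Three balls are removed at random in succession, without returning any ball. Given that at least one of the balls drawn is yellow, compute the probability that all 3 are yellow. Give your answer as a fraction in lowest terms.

P(all 3 yellow) = C(5,3)/C(15,3) = 2/91; P(at least one yellow) = 1 − C(10,3)/C(15,3) = 67/91.
Since 'all 3 yellow' ⊆ 'at least one yellow', P(all 3 | at least one) = 2/91 / 67/91 = 2/67 ≈ 0.0299.

2/67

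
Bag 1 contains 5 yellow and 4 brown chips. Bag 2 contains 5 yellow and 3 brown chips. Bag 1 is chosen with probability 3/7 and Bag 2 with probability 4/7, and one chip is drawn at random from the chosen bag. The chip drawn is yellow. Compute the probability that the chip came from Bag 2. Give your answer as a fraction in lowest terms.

P(yellow | Bag 1) = 5/9; P(yellow | Bag 2) = 5/8.
P(yellow) = 3/7·5/9 + 4/7·5/8 = 25/42.
By Bayes' rule, P(Bag 2 | yellow) = 5/14 / 25/42 = 3/5 ≈ 0.6000.

3/5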